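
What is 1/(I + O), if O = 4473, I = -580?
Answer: 1/3893 ≈ 0.00025687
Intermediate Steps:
1/(I + O) = 1/(-580 + 4473) = 1/3893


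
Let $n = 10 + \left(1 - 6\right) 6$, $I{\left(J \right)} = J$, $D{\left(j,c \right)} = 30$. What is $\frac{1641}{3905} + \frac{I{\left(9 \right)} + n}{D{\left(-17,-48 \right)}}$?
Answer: $\frac{251}{4686} \approx 0.053564$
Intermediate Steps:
$n = -20$ ($n = 10 - 30 = -20$)
$\frac{1641}{3905} + \frac{I{\left(9 \right)} + n}{D{\left(-17,-48 \right)}} = \frac{1641}{3905} + \frac{9 - 20}{30} = 1641 \cdot \frac{1}{3905} - \frac{11}{30} = \frac{1641}{3905} - \frac{11}{30} = \frac{251}{4686}$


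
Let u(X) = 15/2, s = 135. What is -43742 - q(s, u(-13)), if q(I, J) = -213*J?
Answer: -84289/2 ≈ -42145.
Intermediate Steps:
u(X) = 15/2 (u(X) = 15*(1/2) = 15/2)
-43742 - q(s, u(-13)) = -43742 - (-213)*15/2 = -43742 - 1*(-3195/2) = -43742 + 3195/2 = -84289/2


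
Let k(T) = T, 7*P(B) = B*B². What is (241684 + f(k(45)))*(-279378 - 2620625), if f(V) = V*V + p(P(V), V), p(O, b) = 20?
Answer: -706814831187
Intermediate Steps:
P(B) = B³/7 (P(B) = (B*B²)/7 = B³/7)
f(V) = 20 + V² (f(V) = V*V + 20 = V² + 20 = 20 + V²)
(241684 + f(k(45)))*(-279378 - 2620625) = (241684 + (20 + 45²))*(-279378 - 2620625) = (241684 + (20 + 2025))*(-2900003) = (241684 + 2045)*(-2900003) = 243729*(-2900003) = -706814831187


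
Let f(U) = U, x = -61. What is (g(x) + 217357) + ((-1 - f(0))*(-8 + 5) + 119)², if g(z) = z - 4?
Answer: 232176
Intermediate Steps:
g(z) = -4 + z
(g(x) + 217357) + ((-1 - f(0))*(-8 + 5) + 119)² = ((-4 - 61) + 217357) + ((-1 - 1*0)*(-8 + 5) + 119)² = (-65 + 217357) + ((-1 + 0)*(-3) + 119)² = 217292 + (-1*(-3) + 119)² = 217292 + (3 + 119)² = 217292 + 122² = 217292 + 14884 = 232176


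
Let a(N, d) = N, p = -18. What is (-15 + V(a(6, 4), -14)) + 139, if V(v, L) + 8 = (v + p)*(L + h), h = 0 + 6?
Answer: 212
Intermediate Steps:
h = 6
V(v, L) = -8 + (-18 + v)*(6 + L) (V(v, L) = -8 + (v - 18)*(L + 6) = -8 + (-18 + v)*(6 + L))
(-15 + V(a(6, 4), -14)) + 139 = (-15 + (-116 - 18*(-14) + 6*6 - 14*6)) + 139 = (-15 + (-116 + 252 + 36 - 84)) + 139 = (-15 + 88) + 139 = 73 + 139 = 212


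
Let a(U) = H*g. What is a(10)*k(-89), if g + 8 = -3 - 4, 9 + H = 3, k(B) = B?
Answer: -8010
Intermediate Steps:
H = -6 (H = -9 + 3 = -6)
g = -15 (g = -8 + (-3 - 4) = -8 - 7 = -15)
a(U) = 90 (a(U) = -6*(-15) = 90)
a(10)*k(-89) = 90*(-89) = -8010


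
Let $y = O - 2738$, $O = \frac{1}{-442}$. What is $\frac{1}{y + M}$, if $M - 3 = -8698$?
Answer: $- \frac{442}{5053387} \approx -8.7466 \cdot 10^{-5}$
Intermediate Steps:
$O = - \frac{1}{442} \approx -0.0022624$
$M = -8695$ ($M = 3 - 8698 = -8695$)
$y = - \frac{1210197}{442}$ ($y = - \frac{1}{442} - 2738 = - \frac{1210197}{442} \approx -2738.0$)
$\frac{1}{y + M} = \frac{1}{- \frac{1210197}{442} - 8695} = \frac{1}{- \frac{5053387}{442}} = - \frac{442}{5053387}$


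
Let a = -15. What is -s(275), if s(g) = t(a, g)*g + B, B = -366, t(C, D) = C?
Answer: 4491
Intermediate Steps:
s(g) = -366 - 15*g (s(g) = -15*g - 366 = -366 - 15*g)
-s(275) = -(-366 - 15*275) = -(-366 - 4125) = -1*(-4491) = 4491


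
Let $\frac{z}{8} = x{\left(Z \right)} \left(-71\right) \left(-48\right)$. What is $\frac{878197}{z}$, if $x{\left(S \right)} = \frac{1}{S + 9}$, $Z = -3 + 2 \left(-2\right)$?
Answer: $\frac{878197}{13632} \approx 64.422$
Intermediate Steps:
$Z = -7$ ($Z = -3 - 4 = -7$)
$x{\left(S \right)} = \frac{1}{9 + S}$
$z = 13632$ ($z = 8 \frac{1}{9 - 7} \left(-71\right) \left(-48\right) = 8 \cdot \frac{1}{2} \left(-71\right) \left(-48\right) = 8 \left(\left(- \frac{71}{2}\right) \left(-48\right)\right) = 8 \cdot 1704 = 13632$)
$\frac{878197}{z} = \frac{878197}{13632}$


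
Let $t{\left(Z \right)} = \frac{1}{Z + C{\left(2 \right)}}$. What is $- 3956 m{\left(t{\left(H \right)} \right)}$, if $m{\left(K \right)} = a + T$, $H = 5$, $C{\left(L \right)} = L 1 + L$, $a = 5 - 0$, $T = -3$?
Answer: $-7912$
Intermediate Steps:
$a = 5$ ($a = 5 + 0 = 5$)
$C{\left(L \right)} = 2 L$ ($C{\left(L \right)} = L + L = 2 L$)
$t{\left(Z \right)} = \frac{1}{4 + Z}$ ($t{\left(Z \right)} = \frac{1}{Z + 2 \cdot 2} = \frac{1}{Z + 4} = \frac{1}{4 + Z}$)
$m{\left(K \right)} = 2$ ($m{\left(K \right)} = 5 - 3 = 2$)
$- 3956 m{\left(t{\left(H \right)} \right)} = \left(-3956\right) 2 = -7912$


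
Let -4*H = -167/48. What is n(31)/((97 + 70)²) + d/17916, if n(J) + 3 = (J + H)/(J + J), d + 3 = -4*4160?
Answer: -153495852111/165220683136 ≈ -0.92904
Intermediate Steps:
H = 167/192 (H = -(-167)/(4*48) = -¼*(-167/48) = 167/192 ≈ 0.86979)
d = -16643 (d = -3 - 4*4160 = -3 - 16640 = -16643)
n(J) = -3 + (167/192 + J)/(2*J) (n(J) = -3 + (J + 167/192)/(J + J) = -3 + (167/192 + J)/((2*J)) = -3 + (167/192 + J)*(1/(2*J)) = -3 + (167/192 + J)/(2*J))
n(31)/((97 + 70)²) + d/17916 = ((1/384)*(167 - 960*31)/31)/((97 + 70)²) - 16643/17916 = ((1/384)*(1/31)*(167 - 29760))/(167²) - 16643*1/17916 = ((1/384)*(1/31)*(-29593))/27889 - 16643/17916 = -29593/11904*1/27889 - 16643/17916 = -29593/331990656 - 16643/17916 = -153495852111/165220683136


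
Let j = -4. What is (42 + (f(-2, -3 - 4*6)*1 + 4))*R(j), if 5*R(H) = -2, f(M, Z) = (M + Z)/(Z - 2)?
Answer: -94/5 ≈ -18.800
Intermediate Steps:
f(M, Z) = (M + Z)/(-2 + Z)
R(H) = -2/5 (R(H) = (1/5)*(-2) = -2/5)
(42 + (f(-2, -3 - 4*6)*1 + 4))*R(j) = (42 + (((-2 + (-3 - 4*6))/(-2 + (-3 - 4*6)))*1 + 4))*(-2/5) = (42 + (((-2 + (-3 - 24))/(-2 + (-3 - 24)))*1 + 4))*(-2/5) = (42 + (((-2 - 27)/(-2 - 27))*1 + 4))*(-2/5) = (42 + ((-29/(-29))*1 + 4))*(-2/5) = (42 + (-1/29*(-29)*1 + 4))*(-2/5) = (42 + (1*1 + 4))*(-2/5) = (42 + (1 + 4))*(-2/5) = (42 + 5)*(-2/5) = 47*(-2/5) = -94/5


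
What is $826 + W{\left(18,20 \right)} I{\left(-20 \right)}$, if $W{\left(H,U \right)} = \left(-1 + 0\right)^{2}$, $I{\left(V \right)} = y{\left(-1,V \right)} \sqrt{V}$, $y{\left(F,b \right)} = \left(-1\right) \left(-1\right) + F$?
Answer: $826$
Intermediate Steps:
$y{\left(F,b \right)} = 1 + F$
$I{\left(V \right)} = 0$ ($I{\left(V \right)} = \left(1 - 1\right) \sqrt{V} = 0 \sqrt{V} = 0$)
$W{\left(H,U \right)} = 1$ ($W{\left(H,U \right)} = \left(-1\right)^{2} = 1$)
$826 + W{\left(18,20 \right)} I{\left(-20 \right)} = 826 + 1 \cdot 0 = 826 + 0 = 826$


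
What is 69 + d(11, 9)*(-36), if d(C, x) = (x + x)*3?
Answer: -1875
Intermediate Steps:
d(C, x) = 6*x (d(C, x) = (2*x)*3 = 6*x)
69 + d(11, 9)*(-36) = 69 + (6*9)*(-36) = 69 + 54*(-36) = 69 - 1944 = -1875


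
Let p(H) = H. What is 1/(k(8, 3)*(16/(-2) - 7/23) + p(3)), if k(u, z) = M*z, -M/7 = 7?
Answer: 23/28146 ≈ 0.00081717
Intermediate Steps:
M = -49 (M = -7*7 = -49)
k(u, z) = -49*z
1/(k(8, 3)*(16/(-2) - 7/23) + p(3)) = 1/((-49*3)*(16/(-2) - 7/23) + 3) = 1/(-147*(16*(-1/2) - 7*1/23) + 3) = 1/(-147*(-8 - 7/23) + 3) = 1/(-147*(-191/23) + 3) = 1/(28077/23 + 3) = 1/(28146/23) = 23/28146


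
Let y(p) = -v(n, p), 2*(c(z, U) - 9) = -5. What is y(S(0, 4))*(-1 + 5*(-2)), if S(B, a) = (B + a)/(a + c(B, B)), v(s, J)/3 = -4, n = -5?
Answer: -132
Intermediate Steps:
c(z, U) = 13/2 (c(z, U) = 9 + (½)*(-5) = 9 - 5/2 = 13/2)
v(s, J) = -12 (v(s, J) = 3*(-4) = -12)
S(B, a) = (B + a)/(13/2 + a) (S(B, a) = (B + a)/(a + 13/2) = (B + a)/(13/2 + a))
y(p) = 12 (y(p) = -1*(-12) = 12)
y(S(0, 4))*(-1 + 5*(-2)) = 12*(-1 + 5*(-2)) = 12*(-1 - 10) = 12*(-11) = -132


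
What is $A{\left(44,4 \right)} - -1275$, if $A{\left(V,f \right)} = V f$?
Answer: $1451$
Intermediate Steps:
$A{\left(44,4 \right)} - -1275 = 44 \cdot 4 - -1275 = 176 + 1275 = 1451$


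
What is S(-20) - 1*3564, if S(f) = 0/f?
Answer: -3564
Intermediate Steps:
S(f) = 0
S(-20) - 1*3564 = 0 - 1*3564 = 0 - 3564 = -3564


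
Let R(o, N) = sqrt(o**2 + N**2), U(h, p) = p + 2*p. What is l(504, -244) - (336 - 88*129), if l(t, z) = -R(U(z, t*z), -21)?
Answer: 11016 - 105*sqrt(12345385) ≈ -3.5791e+5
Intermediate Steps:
U(h, p) = 3*p
R(o, N) = sqrt(N**2 + o**2)
l(t, z) = -sqrt(441 + 9*t**2*z**2) (l(t, z) = -sqrt((-21)**2 + (3*(t*z))**2) = -sqrt(441 + (3*t*z)**2) = -sqrt(441 + 9*t**2*z**2))
l(504, -244) - (336 - 88*129) = -3*sqrt(49 + 504**2*(-244)**2) - (336 - 88*129) = -3*sqrt(49 + 254016*59536) - (336 - 11352) = -3*sqrt(49 + 15123096576) - 1*(-11016) = -105*sqrt(12345385) + 11016 = 11016 - 105*sqrt(12345385)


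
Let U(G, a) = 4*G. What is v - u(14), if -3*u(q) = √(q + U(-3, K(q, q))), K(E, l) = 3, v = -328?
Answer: -328 + √2/3 ≈ -327.53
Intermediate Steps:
u(q) = -√(-12 + q)/3 (u(q) = -√(q + 4*(-3))/3 = -√(q - 12)/3 = -√(-12 + q)/3)
v - u(14) = -328 - (-1)*√(-12 + 14)/3 = -328 - (-1)*√2/3 = -328 + √2/3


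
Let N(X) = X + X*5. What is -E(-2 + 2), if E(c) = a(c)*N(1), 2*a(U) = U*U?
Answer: 0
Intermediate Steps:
a(U) = U**2/2 (a(U) = (U*U)/2 = U**2/2)
N(X) = 6*X (N(X) = X + 5*X = 6*X)
E(c) = 3*c**2 (E(c) = (c**2/2)*(6*1) = (c**2/2)*6 = 3*c**2)
-E(-2 + 2) = -3*(-2 + 2)**2 = -3*0**2 = -3*0 = -1*0 = 0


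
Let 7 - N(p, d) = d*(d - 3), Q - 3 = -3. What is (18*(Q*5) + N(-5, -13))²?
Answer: 40401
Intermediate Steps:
Q = 0 (Q = 3 - 3 = 0)
N(p, d) = 7 - d*(-3 + d) (N(p, d) = 7 - d*(d - 3) = 7 - d*(-3 + d))
(18*(Q*5) + N(-5, -13))² = (18*(0*5) + (7 - 1*(-13)² + 3*(-13)))² = (18*0 + (7 - 1*169 - 39))² = (0 + (7 - 169 - 39))² = (0 - 201)² = (-201)² = 40401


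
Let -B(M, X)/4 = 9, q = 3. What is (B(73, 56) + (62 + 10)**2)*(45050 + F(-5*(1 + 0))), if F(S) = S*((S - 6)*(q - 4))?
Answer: 231634260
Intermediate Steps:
B(M, X) = -36 (B(M, X) = -4*9 = -36)
F(S) = S*(6 - S) (F(S) = S*((S - 6)*(3 - 4)) = S*((-6 + S)*(-1)) = S*(6 - S))
(B(73, 56) + (62 + 10)**2)*(45050 + F(-5*(1 + 0))) = (-36 + (62 + 10)**2)*(45050 + (-5*(1 + 0))*(6 - (-5)*(1 + 0))) = (-36 + 72**2)*(45050 + (-5*1)*(6 - (-5))) = (-36 + 5184)*(45050 - 5*(6 - 1*(-5))) = 5148*(45050 - 5*(6 + 5)) = 5148*(45050 - 5*11) = 5148*(45050 - 55) = 5148*44995 = 231634260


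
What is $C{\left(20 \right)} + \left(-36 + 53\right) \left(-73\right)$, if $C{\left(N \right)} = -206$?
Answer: $-1447$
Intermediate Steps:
$C{\left(20 \right)} + \left(-36 + 53\right) \left(-73\right) = -206 + \left(-36 + 53\right) \left(-73\right) = -206 + 17 \left(-73\right) = -206 - 1241 = -1447$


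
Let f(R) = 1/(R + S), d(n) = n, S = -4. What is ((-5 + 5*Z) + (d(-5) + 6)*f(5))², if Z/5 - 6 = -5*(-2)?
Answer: 156816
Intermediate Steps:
Z = 80 (Z = 30 + 5*(-5*(-2)) = 30 + 5*10 = 30 + 50 = 80)
f(R) = 1/(-4 + R) (f(R) = 1/(R - 4) = 1/(-4 + R))
((-5 + 5*Z) + (d(-5) + 6)*f(5))² = ((-5 + 5*80) + (-5 + 6)/(-4 + 5))² = ((-5 + 400) + 1/1)² = (395 + 1*1)² = (395 + 1)² = 396² = 156816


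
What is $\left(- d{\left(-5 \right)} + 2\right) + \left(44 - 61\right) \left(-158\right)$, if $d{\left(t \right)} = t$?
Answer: $2693$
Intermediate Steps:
$\left(- d{\left(-5 \right)} + 2\right) + \left(44 - 61\right) \left(-158\right) = \left(\left(-1\right) \left(-5\right) + 2\right) + \left(44 - 61\right) \left(-158\right) = \left(5 + 2\right) - -2686 = 7 + 2686 = 2693$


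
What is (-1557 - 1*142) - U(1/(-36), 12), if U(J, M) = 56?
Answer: -1755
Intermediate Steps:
(-1557 - 1*142) - U(1/(-36), 12) = (-1557 - 1*142) - 1*56 = (-1557 - 142) - 56 = -1699 - 56 = -1755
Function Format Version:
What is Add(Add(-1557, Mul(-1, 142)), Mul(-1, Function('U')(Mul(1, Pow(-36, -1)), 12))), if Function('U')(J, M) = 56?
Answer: -1755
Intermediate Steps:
Add(Add(-1557, Mul(-1, 142)), Mul(-1, Function('U')(Mul(1, Pow(-36, -1)), 12))) = Add(Add(-1557, Mul(-1, 142)), Mul(-1, 56)) = Add(Add(-1557, -142), -56) = Add(-1699, -56) = -1755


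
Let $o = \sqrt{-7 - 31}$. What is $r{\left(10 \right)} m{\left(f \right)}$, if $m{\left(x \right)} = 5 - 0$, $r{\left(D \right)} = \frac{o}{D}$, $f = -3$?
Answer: $\frac{i \sqrt{38}}{2} \approx 3.0822 i$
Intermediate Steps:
$o = i \sqrt{38}$ ($o = \sqrt{-38} = i \sqrt{38} \approx 6.1644 i$)
$r{\left(D \right)} = \frac{i \sqrt{38}}{D}$
$m{\left(x \right)} = 5$ ($m{\left(x \right)} = 5 + 0 = 5$)
$r{\left(10 \right)} m{\left(f \right)} = \frac{i \sqrt{38}}{10} \cdot 5 = \frac{i \sqrt{38}}{2}$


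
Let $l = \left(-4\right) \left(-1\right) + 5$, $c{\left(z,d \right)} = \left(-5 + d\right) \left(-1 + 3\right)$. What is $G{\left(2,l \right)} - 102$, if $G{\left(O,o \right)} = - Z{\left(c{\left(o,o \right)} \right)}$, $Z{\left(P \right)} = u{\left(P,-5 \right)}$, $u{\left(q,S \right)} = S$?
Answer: $-97$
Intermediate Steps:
$c{\left(z,d \right)} = -10 + 2 d$ ($c{\left(z,d \right)} = \left(-5 + d\right) 2 = -10 + 2 d$)
$Z{\left(P \right)} = -5$
$l = 9$ ($l = 4 + 5 = 9$)
$G{\left(O,o \right)} = 5$ ($G{\left(O,o \right)} = \left(-1\right) \left(-5\right) = 5$)
$G{\left(2,l \right)} - 102 = 5 - 102 = -97$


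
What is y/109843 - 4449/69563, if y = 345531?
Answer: 23547481446/7641008609 ≈ 3.0817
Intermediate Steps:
y/109843 - 4449/69563 = 345531/109843 - 4449/69563 = 23547481446/7641008609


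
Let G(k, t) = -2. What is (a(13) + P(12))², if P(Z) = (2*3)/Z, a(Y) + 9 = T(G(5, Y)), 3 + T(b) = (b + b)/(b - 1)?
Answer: 3721/36 ≈ 103.36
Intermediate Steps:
T(b) = -3 + 2*b/(-1 + b) (T(b) = -3 + (b + b)/(b - 1) = -3 + (2*b)/(-1 + b) = -3 + 2*b/(-1 + b))
a(Y) = -32/3 (a(Y) = -9 + (3 - 1*(-2))/(-1 - 2) = -9 + (3 + 2)/(-3) = -9 - ⅓*5 = -9 - 5/3 = -32/3)
P(Z) = 6/Z
(a(13) + P(12))² = (-32/3 + 6/12)² = (-32/3 + 6*(1/12))² = (-32/3 + ½)² = (-61/6)² = 3721/36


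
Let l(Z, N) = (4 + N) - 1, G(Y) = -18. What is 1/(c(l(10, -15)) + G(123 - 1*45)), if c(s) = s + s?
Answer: -1/42 ≈ -0.023810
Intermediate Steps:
l(Z, N) = 3 + N
c(s) = 2*s
1/(c(l(10, -15)) + G(123 - 1*45)) = 1/(2*(3 - 15) - 18) = 1/(2*(-12) - 18) = 1/(-24 - 18) = 1/(-42) = -1/42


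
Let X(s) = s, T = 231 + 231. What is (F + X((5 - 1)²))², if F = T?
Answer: 228484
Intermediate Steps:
T = 462
F = 462
(F + X((5 - 1)²))² = (462 + (5 - 1)²)² = (462 + 4²)² = (462 + 16)² = 478² = 228484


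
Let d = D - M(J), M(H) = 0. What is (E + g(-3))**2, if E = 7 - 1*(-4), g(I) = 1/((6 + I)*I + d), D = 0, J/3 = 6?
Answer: 9604/81 ≈ 118.57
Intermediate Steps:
J = 18 (J = 3*6 = 18)
d = 0 (d = 0 - 1*0 = 0 + 0 = 0)
g(I) = 1/(I*(6 + I)) (g(I) = 1/((6 + I)*I + 0) = 1/(I*(6 + I) + 0) = 1/(I*(6 + I)))
E = 11 (E = 7 + 4 = 11)
(E + g(-3))**2 = (11 + 1/((-3)*(6 - 3)))**2 = (11 - 1/3/3)**2 = (11 - 1/3*1/3)**2 = (11 - 1/9)**2 = (98/9)**2 = 9604/81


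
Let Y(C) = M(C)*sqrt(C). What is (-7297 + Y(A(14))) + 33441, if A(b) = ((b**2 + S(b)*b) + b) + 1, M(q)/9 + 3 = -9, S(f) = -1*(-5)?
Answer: 26144 - 108*sqrt(281) ≈ 24334.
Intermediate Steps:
S(f) = 5
M(q) = -108 (M(q) = -27 + 9*(-9) = -27 - 81 = -108)
A(b) = 1 + b**2 + 6*b (A(b) = ((b**2 + 5*b) + b) + 1 = (b**2 + 6*b) + 1 = 1 + b**2 + 6*b)
Y(C) = -108*sqrt(C)
(-7297 + Y(A(14))) + 33441 = (-7297 - 108*sqrt(1 + 14**2 + 6*14)) + 33441 = (-7297 - 108*sqrt(1 + 196 + 84)) + 33441 = (-7297 - 108*sqrt(281)) + 33441 = 26144 - 108*sqrt(281)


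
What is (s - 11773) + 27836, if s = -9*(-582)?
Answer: 21301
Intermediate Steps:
s = 5238
(s - 11773) + 27836 = (5238 - 11773) + 27836 = -6535 + 27836 = 21301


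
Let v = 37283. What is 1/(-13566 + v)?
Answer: 1/23717 ≈ 4.2164e-5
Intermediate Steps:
1/(-13566 + v) = 1/(-13566 + 37283) = 1/23717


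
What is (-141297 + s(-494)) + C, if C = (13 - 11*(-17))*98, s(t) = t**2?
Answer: 122339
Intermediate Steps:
C = 19600 (C = (13 + 187)*98 = 200*98 = 19600)
(-141297 + s(-494)) + C = (-141297 + (-494)**2) + 19600 = (-141297 + 244036) + 19600 = 102739 + 19600 = 122339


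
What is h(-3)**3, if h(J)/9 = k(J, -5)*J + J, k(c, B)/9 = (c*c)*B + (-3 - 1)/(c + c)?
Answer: 1240910640936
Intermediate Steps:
k(c, B) = -18/c + 9*B*c**2 (k(c, B) = 9*((c*c)*B + (-3 - 1)/(c + c)) = 9*(c**2*B - 4*1/(2*c)) = 9*(B*c**2 - 2/c) = 9*(-2/c + B*c**2) = -18/c + 9*B*c**2)
h(J) = -162 - 405*J**3 + 9*J (h(J) = 9*((9*(-2 - 5*J**3)/J)*J + J) = 9*((-18 - 45*J**3) + J) = 9*(-18 + J - 45*J**3) = -162 - 405*J**3 + 9*J)
h(-3)**3 = (-162 - 405*(-3)**3 + 9*(-3))**3 = (-162 - 405*(-27) - 27)**3 = (-162 + 10935 - 27)**3 = 10746**3 = 1240910640936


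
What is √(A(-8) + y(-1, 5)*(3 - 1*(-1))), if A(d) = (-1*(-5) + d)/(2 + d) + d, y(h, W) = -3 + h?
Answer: I*√94/2 ≈ 4.8477*I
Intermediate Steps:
A(d) = d + (5 + d)/(2 + d) (A(d) = (5 + d)/(2 + d) + d = d + (5 + d)/(2 + d))
√(A(-8) + y(-1, 5)*(3 - 1*(-1))) = √((5 + (-8)² + 3*(-8))/(2 - 8) + (-3 - 1)*(3 - 1*(-1))) = √((5 + 64 - 24)/(-6) - 4*(3 + 1)) = √(-⅙*45 - 4*4) = √(-15/2 - 16) = √(-47/2) = I*√94/2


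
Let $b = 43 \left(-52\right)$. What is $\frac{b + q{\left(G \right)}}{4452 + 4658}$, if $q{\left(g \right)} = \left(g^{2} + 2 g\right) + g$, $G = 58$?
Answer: $\frac{651}{4555} \approx 0.14292$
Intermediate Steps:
$b = -2236$
$q{\left(g \right)} = g^{2} + 3 g$
$\frac{b + q{\left(G \right)}}{4452 + 4658} = \frac{-2236 + 58 \left(3 + 58\right)}{4452 + 4658} = \frac{-2236 + 58 \cdot 61}{9110} = \left(-2236 + 3538\right) \frac{1}{9110} = 1302 \cdot \frac{1}{9110} = \frac{651}{4555}$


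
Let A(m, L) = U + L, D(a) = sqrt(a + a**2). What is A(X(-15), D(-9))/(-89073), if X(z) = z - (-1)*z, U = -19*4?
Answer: 76/89073 - 2*sqrt(2)/29691 ≈ 0.00075797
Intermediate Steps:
U = -76
X(z) = 2*z (X(z) = z + z = 2*z)
A(m, L) = -76 + L
A(X(-15), D(-9))/(-89073) = (-76 + sqrt(-9*(1 - 9)))/(-89073) = (-76 + sqrt(-9*(-8)))*(-1/89073) = (-76 + sqrt(72))*(-1/89073) = (-76 + 6*sqrt(2))*(-1/89073) = 76/89073 - 2*sqrt(2)/29691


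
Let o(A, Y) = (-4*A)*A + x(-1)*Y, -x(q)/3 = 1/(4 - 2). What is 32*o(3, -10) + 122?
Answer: -550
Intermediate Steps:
x(q) = -3/2 (x(q) = -3/(4 - 2) = -3/2)
o(A, Y) = -4*A² - 3*Y/2 (o(A, Y) = (-4*A)*A - 3*Y/2 = -4*A² - 3*Y/2)
32*o(3, -10) + 122 = 32*(-4*3² - 3/2*(-10)) + 122 = 32*(-4*9 + 15) + 122 = 32*(-36 + 15) + 122 = 32*(-21) + 122 = -672 + 122 = -550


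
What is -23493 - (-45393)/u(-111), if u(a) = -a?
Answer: -854110/37 ≈ -23084.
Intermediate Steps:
-23493 - (-45393)/u(-111) = -23493 - (-45393)/((-1*(-111))) = -23493 - (-45393)/111 = -23493 - 1*(-15131/37) = -23493 + 15131/37 = -854110/37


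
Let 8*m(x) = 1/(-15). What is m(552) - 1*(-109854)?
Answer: 13182479/120 ≈ 1.0985e+5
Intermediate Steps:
m(x) = -1/120 (m(x) = (⅛)/(-15) = (⅛)*(-1/15) = -1/120)
m(552) - 1*(-109854) = -1/120 - 1*(-109854) = -1/120 + 109854 = 13182479/120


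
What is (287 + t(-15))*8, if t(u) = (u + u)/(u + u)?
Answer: 2304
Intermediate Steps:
t(u) = 1 (t(u) = (2*u)/((2*u)) = (2*u)*(1/(2*u)) = 1)
(287 + t(-15))*8 = (287 + 1)*8 = 288*8 = 2304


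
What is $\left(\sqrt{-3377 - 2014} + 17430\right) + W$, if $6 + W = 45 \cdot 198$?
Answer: $26334 + 3 i \sqrt{599} \approx 26334.0 + 73.423 i$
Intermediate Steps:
$W = 8904$ ($W = -6 + 45 \cdot 198 = -6 + 8910 = 8904$)
$\left(\sqrt{-3377 - 2014} + 17430\right) + W = \left(\sqrt{-3377 - 2014} + 17430\right) + 8904 = \left(\sqrt{-5391} + 17430\right) + 8904 = \left(3 i \sqrt{599} + 17430\right) + 8904 = \left(17430 + 3 i \sqrt{599}\right) + 8904 = 26334 + 3 i \sqrt{599}$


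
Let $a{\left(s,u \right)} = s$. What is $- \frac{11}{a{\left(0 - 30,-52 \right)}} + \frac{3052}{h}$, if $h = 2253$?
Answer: $\frac{12927}{7510} \approx 1.7213$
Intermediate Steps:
$- \frac{11}{a{\left(0 - 30,-52 \right)}} + \frac{3052}{h} = - \frac{11}{0 - 30} + \frac{3052}{2253} = - \frac{11}{0 - 30} + 3052 \cdot \frac{1}{2253} = - \frac{11}{-30} + \frac{3052}{2253} = \left(-11\right) \left(- \frac{1}{30}\right) + \frac{3052}{2253} = \frac{11}{30} + \frac{3052}{2253} = \frac{12927}{7510}$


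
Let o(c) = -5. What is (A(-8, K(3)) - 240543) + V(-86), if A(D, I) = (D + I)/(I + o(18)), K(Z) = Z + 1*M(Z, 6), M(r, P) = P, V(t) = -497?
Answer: -964159/4 ≈ -2.4104e+5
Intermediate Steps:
K(Z) = 6 + Z (K(Z) = Z + 1*6 = Z + 6 = 6 + Z)
A(D, I) = (D + I)/(-5 + I) (A(D, I) = (D + I)/(I - 5) = (D + I)/(-5 + I))
(A(-8, K(3)) - 240543) + V(-86) = ((-8 + (6 + 3))/(-5 + (6 + 3)) - 240543) - 497 = ((-8 + 9)/(-5 + 9) - 240543) - 497 = (1/4 - 240543) - 497 = ((¼)*1 - 240543) - 497 = (¼ - 240543) - 497 = -962171/4 - 497 = -964159/4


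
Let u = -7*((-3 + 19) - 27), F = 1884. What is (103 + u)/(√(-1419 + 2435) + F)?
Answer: 8478/88711 - 9*√254/88711 ≈ 0.093952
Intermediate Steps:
u = 77 (u = -7*(16 - 27) = -7*(-11) = 77)
(103 + u)/(√(-1419 + 2435) + F) = (103 + 77)/(√(-1419 + 2435) + 1884) = 180/(√1016 + 1884) = 180/(2*√254 + 1884) = 180/(1884 + 2*√254)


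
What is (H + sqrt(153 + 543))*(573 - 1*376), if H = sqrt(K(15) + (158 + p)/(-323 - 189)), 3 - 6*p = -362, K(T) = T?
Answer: 394*sqrt(174) + 197*sqrt(134301)/96 ≈ 5949.3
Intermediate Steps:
p = 365/6 (p = 1/2 - 1/6*(-362) = 1/2 + 181/3 = 365/6 ≈ 60.833)
H = sqrt(134301)/96 (H = sqrt(15 + (158 + 365/6)/(-323 - 189)) = sqrt(15 + (1313/6)/(-512)) = sqrt(15 + (1313/6)*(-1/512)) = sqrt(15 - 1313/3072) = sqrt(44767/3072) = sqrt(134301)/96 ≈ 3.8174)
(H + sqrt(153 + 543))*(573 - 1*376) = (sqrt(134301)/96 + sqrt(153 + 543))*(573 - 1*376) = (sqrt(134301)/96 + sqrt(696))*(573 - 376) = (sqrt(134301)/96 + 2*sqrt(174))*197 = (2*sqrt(174) + sqrt(134301)/96)*197 = 394*sqrt(174) + 197*sqrt(134301)/96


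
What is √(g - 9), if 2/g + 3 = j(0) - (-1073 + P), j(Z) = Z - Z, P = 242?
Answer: 5*I*√6854/138 ≈ 2.9996*I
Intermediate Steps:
j(Z) = 0
g = 1/414 (g = 2/(-3 + (0 - (-1073 + 242))) = 2/(-3 + (0 - 1*(-831))) = 2/(-3 + (0 + 831)) = 2/(-3 + 831) = 2/828 = 2*(1/828) = 1/414 ≈ 0.0024155)
√(g - 9) = √(1/414 - 9) = √(-3725/414) = 5*I*√6854/138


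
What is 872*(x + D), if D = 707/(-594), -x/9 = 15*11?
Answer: -384899492/297 ≈ -1.2960e+6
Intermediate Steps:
x = -1485 (x = -135*11 = -9*165 = -1485)
D = -707/594 (D = 707*(-1/594) = -707/594 ≈ -1.1902)
872*(x + D) = 872*(-1485 - 707/594) = 872*(-882797/594) = -384899492/297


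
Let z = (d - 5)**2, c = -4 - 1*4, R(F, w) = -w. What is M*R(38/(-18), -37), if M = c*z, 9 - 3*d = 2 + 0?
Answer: -18944/9 ≈ -2104.9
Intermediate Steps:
d = 7/3 (d = 3 - (2 + 0)/3 = 3 - 1/3*2 = 3 - 2/3 = 7/3 ≈ 2.3333)
c = -8 (c = -4 - 4 = -8)
z = 64/9 (z = (7/3 - 5)**2 = (-8/3)**2 = 64/9 ≈ 7.1111)
M = -512/9 (M = -8*64/9 = -512/9 ≈ -56.889)
M*R(38/(-18), -37) = -(-512)*(-37)/9 = -512/9*37 = -18944/9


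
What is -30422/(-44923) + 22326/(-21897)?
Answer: -112266788/327892977 ≈ -0.34239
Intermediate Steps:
-30422/(-44923) + 22326/(-21897) = -30422*(-1/44923) + 22326*(-1/21897) = 30422/44923 - 7442/7299 = -112266788/327892977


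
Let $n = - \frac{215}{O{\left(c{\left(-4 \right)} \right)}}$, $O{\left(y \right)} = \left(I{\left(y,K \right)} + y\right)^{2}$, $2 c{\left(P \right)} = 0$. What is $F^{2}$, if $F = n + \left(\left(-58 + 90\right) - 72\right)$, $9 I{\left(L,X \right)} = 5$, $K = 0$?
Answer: $\frac{13564489}{25} \approx 5.4258 \cdot 10^{5}$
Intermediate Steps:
$c{\left(P \right)} = 0$ ($c{\left(P \right)} = \frac{1}{2} \cdot 0 = 0$)
$I{\left(L,X \right)} = \frac{5}{9}$ ($I{\left(L,X \right)} = \frac{1}{9} \cdot 5 = \frac{5}{9}$)
$O{\left(y \right)} = \left(\frac{5}{9} + y\right)^{2}$
$n = - \frac{3483}{5}$ ($n = - \frac{215}{\frac{1}{81} \left(5 + 9 \cdot 0\right)^{2}} = - \frac{215}{\frac{1}{81} \left(5 + 0\right)^{2}} = - \frac{215}{\frac{1}{81} \cdot 5^{2}} = - \frac{215}{\frac{1}{81} \cdot 25} = - \frac{215}{\frac{25}{81}} = \left(-215\right) \frac{81}{25} = - \frac{3483}{5} \approx -696.6$)
$F = - \frac{3683}{5}$ ($F = - \frac{3483}{5} + \left(\left(-58 + 90\right) - 72\right) = - \frac{3483}{5} + \left(32 - 72\right) = - \frac{3483}{5} - 40 = - \frac{3683}{5} \approx -736.6$)
$F^{2} = \left(- \frac{3683}{5}\right)^{2} = \frac{13564489}{25}$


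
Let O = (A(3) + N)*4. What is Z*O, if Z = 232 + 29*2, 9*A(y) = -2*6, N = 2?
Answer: 2320/3 ≈ 773.33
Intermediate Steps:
A(y) = -4/3 (A(y) = (-2*6)/9 = (⅑)*(-12) = -4/3)
Z = 290 (Z = 232 + 58 = 290)
O = 8/3 (O = (-4/3 + 2)*4 = (⅔)*4 = 8/3 ≈ 2.6667)
Z*O = 290*(8/3) = 2320/3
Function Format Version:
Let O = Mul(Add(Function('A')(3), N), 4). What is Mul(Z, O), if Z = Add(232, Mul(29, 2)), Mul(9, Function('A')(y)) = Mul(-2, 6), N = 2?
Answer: Rational(2320, 3) ≈ 773.33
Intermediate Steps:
Function('A')(y) = Rational(-4, 3) (Function('A')(y) = Mul(Rational(1, 9), Mul(-2, 6)) = Mul(Rational(1, 9), -12) = Rational(-4, 3))
Z = 290 (Z = Add(232, 58) = 290)
O = Rational(8, 3) (O = Mul(Add(Rational(-4, 3), 2), 4) = Mul(Rational(2, 3), 4) = Rational(8, 3) ≈ 2.6667)
Mul(Z, O) = Mul(290, Rational(8, 3)) = Rational(2320, 3)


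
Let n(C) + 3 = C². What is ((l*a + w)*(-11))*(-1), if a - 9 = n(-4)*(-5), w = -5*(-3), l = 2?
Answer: -1067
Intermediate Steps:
n(C) = -3 + C²
w = 15
a = -56 (a = 9 + (-3 + (-4)²)*(-5) = 9 + (-3 + 16)*(-5) = 9 + 13*(-5) = 9 - 65 = -56)
((l*a + w)*(-11))*(-1) = ((2*(-56) + 15)*(-11))*(-1) = ((-112 + 15)*(-11))*(-1) = -97*(-11)*(-1) = 1067*(-1) = -1067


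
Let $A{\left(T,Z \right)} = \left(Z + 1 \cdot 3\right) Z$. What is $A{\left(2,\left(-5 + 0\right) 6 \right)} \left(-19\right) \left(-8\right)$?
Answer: $123120$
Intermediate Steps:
$A{\left(T,Z \right)} = Z \left(3 + Z\right)$ ($A{\left(T,Z \right)} = \left(Z + 3\right) Z = \left(3 + Z\right) Z = Z \left(3 + Z\right)$)
$A{\left(2,\left(-5 + 0\right) 6 \right)} \left(-19\right) \left(-8\right) = \left(-5 + 0\right) 6 \left(3 + \left(-5 + 0\right) 6\right) \left(-19\right) \left(-8\right) = \left(-5\right) 6 \left(3 - 30\right) \left(-19\right) \left(-8\right) = - 30 \left(3 - 30\right) \left(-19\right) \left(-8\right) = \left(-30\right) \left(-27\right) \left(-19\right) \left(-8\right) = 810 \left(-19\right) \left(-8\right) = \left(-15390\right) \left(-8\right) = 123120$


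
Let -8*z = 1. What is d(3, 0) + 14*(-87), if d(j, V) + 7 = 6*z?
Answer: -4903/4 ≈ -1225.8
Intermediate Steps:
z = -1/8 (z = -1/8*1 = -1/8 ≈ -0.12500)
d(j, V) = -31/4 (d(j, V) = -7 + 6*(-1/8) = -7 - 3/4 = -31/4)
d(3, 0) + 14*(-87) = -31/4 + 14*(-87) = -31/4 - 1218 = -4903/4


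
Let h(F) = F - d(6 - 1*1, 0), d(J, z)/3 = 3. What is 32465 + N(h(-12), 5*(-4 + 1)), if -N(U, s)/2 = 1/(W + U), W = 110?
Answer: 2889383/89 ≈ 32465.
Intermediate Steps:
d(J, z) = 9 (d(J, z) = 3*3 = 9)
h(F) = -9 + F (h(F) = F - 1*9 = F - 9 = -9 + F)
N(U, s) = -2/(110 + U)
32465 + N(h(-12), 5*(-4 + 1)) = 32465 - 2/(110 + (-9 - 12)) = 32465 - 2/(110 - 21) = 32465 - 2/89 = 2889383/89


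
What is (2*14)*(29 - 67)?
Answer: -1064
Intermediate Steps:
(2*14)*(29 - 67) = 28*(-38) = -1064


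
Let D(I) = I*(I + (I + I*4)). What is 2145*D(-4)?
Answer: 205920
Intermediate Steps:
D(I) = 6*I² (D(I) = I*(I + (I + 4*I)) = I*(I + 5*I) = I*(6*I) = 6*I²)
2145*D(-4) = 2145*(6*(-4)²) = 2145*(6*16) = 2145*96 = 205920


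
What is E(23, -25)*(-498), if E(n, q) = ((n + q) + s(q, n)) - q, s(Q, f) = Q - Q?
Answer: -11454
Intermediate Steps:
s(Q, f) = 0
E(n, q) = n (E(n, q) = ((n + q) + 0) - q = (n + q) - q = n)
E(23, -25)*(-498) = 23*(-498) = -11454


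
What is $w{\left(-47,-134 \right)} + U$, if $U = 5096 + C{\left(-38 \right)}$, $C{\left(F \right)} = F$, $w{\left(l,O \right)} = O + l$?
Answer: $4877$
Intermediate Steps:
$U = 5058$ ($U = 5096 - 38 = 5058$)
$w{\left(-47,-134 \right)} + U = \left(-134 - 47\right) + 5058 = -181 + 5058 = 4877$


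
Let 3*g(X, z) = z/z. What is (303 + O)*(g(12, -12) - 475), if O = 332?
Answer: -904240/3 ≈ -3.0141e+5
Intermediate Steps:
g(X, z) = ⅓ (g(X, z) = (z/z)/3 = (⅓)*1 = ⅓)
(303 + O)*(g(12, -12) - 475) = (303 + 332)*(⅓ - 475) = 635*(-1424/3) = -904240/3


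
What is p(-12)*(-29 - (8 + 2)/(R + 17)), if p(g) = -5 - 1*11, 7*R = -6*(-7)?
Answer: 10832/23 ≈ 470.96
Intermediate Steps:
R = 6 (R = (-6*(-7))/7 = (-1*(-42))/7 = (⅐)*42 = 6)
p(g) = -16 (p(g) = -5 - 11 = -16)
p(-12)*(-29 - (8 + 2)/(R + 17)) = -16*(-29 - (8 + 2)/(6 + 17)) = -16*(-29 - 10/23) = -16*(-677/23) = 10832/23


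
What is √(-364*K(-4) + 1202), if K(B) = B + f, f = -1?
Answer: √3022 ≈ 54.973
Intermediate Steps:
K(B) = -1 + B (K(B) = B - 1 = -1 + B)
√(-364*K(-4) + 1202) = √(-364*(-1 - 4) + 1202) = √(-364*(-5) + 1202) = √(1820 + 1202) = √3022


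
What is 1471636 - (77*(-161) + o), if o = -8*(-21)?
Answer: 1483865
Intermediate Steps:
o = 168
1471636 - (77*(-161) + o) = 1471636 - (77*(-161) + 168) = 1471636 - (-12397 + 168) = 1471636 - 1*(-12229) = 1471636 + 12229 = 1483865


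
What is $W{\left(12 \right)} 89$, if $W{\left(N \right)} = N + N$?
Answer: $2136$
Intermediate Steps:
$W{\left(N \right)} = 2 N$
$W{\left(12 \right)} 89 = 2 \cdot 12 \cdot 89 = 24 \cdot 89 = 2136$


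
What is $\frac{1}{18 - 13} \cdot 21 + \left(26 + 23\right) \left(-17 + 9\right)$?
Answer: $- \frac{1939}{5} \approx -387.8$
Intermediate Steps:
$\frac{1}{18 - 13} \cdot 21 + \left(26 + 23\right) \left(-17 + 9\right) = \frac{1}{5} \cdot 21 + 49 \left(-8\right) = \frac{1}{5} \cdot 21 - 392 = \frac{21}{5} - 392 = - \frac{1939}{5}$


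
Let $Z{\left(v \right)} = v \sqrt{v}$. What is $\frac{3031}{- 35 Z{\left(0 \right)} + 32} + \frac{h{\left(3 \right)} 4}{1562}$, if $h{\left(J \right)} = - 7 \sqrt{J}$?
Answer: $\frac{3031}{32} - \frac{14 \sqrt{3}}{781} \approx 94.688$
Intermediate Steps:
$Z{\left(v \right)} = v^{\frac{3}{2}}$
$\frac{3031}{- 35 Z{\left(0 \right)} + 32} + \frac{h{\left(3 \right)} 4}{1562} = \frac{3031}{- 35 \cdot 0^{\frac{3}{2}} + 32} + \frac{- 7 \sqrt{3} \cdot 4}{1562} = \frac{3031}{\left(-35\right) 0 + 32} + - 28 \sqrt{3} \cdot \frac{1}{1562} = \frac{3031}{0 + 32} - \frac{14 \sqrt{3}}{781} = \frac{3031}{32} - \frac{14 \sqrt{3}}{781}$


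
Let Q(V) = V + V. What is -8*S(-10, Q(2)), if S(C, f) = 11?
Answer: -88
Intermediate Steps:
Q(V) = 2*V
-8*S(-10, Q(2)) = -8*11 = -88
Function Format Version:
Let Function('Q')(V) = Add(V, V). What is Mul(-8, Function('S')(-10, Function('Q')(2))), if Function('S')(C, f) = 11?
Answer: -88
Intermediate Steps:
Function('Q')(V) = Mul(2, V)
Mul(-8, Function('S')(-10, Function('Q')(2))) = Mul(-8, 11) = -88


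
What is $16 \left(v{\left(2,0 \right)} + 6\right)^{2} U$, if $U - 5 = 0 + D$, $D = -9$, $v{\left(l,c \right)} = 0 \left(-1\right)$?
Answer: $-2304$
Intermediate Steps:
$v{\left(l,c \right)} = 0$
$U = -4$ ($U = 5 + \left(0 - 9\right) = 5 - 9 = -4$)
$16 \left(v{\left(2,0 \right)} + 6\right)^{2} U = 16 \left(0 + 6\right)^{2} \left(-4\right) = 16 \cdot 6^{2} \left(-4\right) = 16 \cdot 36 \left(-4\right) = 576 \left(-4\right) = -2304$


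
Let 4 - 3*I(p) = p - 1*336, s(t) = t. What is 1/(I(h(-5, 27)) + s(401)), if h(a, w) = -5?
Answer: 1/516 ≈ 0.0019380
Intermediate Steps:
I(p) = 340/3 - p/3 (I(p) = 4/3 - (p - 1*336)/3 = 4/3 - (p - 336)/3 = 4/3 - (-336 + p)/3 = 4/3 + (112 - p/3) = 340/3 - p/3)
1/(I(h(-5, 27)) + s(401)) = 1/((340/3 - ⅓*(-5)) + 401) = 1/((340/3 + 5/3) + 401) = 1/(115 + 401) = 1/516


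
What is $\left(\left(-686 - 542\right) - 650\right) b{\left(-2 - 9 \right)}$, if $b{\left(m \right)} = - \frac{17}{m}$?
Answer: $- \frac{31926}{11} \approx -2902.4$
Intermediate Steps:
$\left(\left(-686 - 542\right) - 650\right) b{\left(-2 - 9 \right)} = \left(\left(-686 - 542\right) - 650\right) \left(- \frac{17}{-2 - 9}\right) = \left(-1228 - 650\right) \left(- \frac{17}{-2 - 9}\right) = - 1878 \left(- \frac{17}{-11}\right) = - 1878 \left(\left(-17\right) \left(- \frac{1}{11}\right)\right) = \left(-1878\right) \frac{17}{11} = - \frac{31926}{11}$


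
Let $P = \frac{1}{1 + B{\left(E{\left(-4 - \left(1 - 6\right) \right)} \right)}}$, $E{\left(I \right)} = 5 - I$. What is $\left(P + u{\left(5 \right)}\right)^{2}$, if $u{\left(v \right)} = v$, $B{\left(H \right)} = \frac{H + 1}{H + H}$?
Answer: $\frac{5329}{169} \approx 31.533$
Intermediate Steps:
$B{\left(H \right)} = \frac{1 + H}{2 H}$
$P = \frac{8}{13}$ ($P = \frac{1}{1 + \frac{1 + \left(5 - \left(-4 - \left(1 - 6\right)\right)\right)}{2 \left(5 - \left(-4 - \left(1 - 6\right)\right)\right)}} = \frac{1}{1 + \frac{1 + \left(5 - \left(-4 - -5\right)\right)}{2 \left(5 - \left(-4 - -5\right)\right)}} = \frac{1}{1 + \frac{1 + \left(5 - \left(-4 + 5\right)\right)}{2 \left(5 - \left(-4 + 5\right)\right)}} = \frac{1}{1 + \frac{1 + \left(5 - 1\right)}{2 \left(5 - 1\right)}} = \frac{1}{1 + \frac{1 + 4}{2 \cdot 4}} = \frac{1}{1 + \frac{1}{2} \cdot \frac{1}{4} \cdot 5} = \frac{1}{1 + \frac{5}{8}} = \frac{1}{\frac{13}{8}} = \frac{8}{13} \approx 0.61539$)
$\left(P + u{\left(5 \right)}\right)^{2} = \left(\frac{8}{13} + 5\right)^{2} = \left(\frac{73}{13}\right)^{2} = \frac{5329}{169}$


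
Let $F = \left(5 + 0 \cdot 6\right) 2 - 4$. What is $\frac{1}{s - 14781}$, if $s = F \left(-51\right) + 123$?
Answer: $- \frac{1}{14964} \approx -6.6827 \cdot 10^{-5}$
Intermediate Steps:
$F = 6$ ($F = \left(5 + 0\right) 2 - 4 = 5 \cdot 2 - 4 = 10 - 4 = 6$)
$s = -183$ ($s = 6 \left(-51\right) + 123 = -306 + 123 = -183$)
$\frac{1}{s - 14781} = \frac{1}{-183 - 14781} = \frac{1}{-14964} = - \frac{1}{14964}$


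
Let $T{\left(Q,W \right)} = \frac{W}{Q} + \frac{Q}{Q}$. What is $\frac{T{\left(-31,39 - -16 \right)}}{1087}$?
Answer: $- \frac{24}{33697} \approx -0.00071223$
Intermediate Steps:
$T{\left(Q,W \right)} = 1 + \frac{W}{Q}$ ($T{\left(Q,W \right)} = \frac{W}{Q} + 1 = 1 + \frac{W}{Q}$)
$\frac{T{\left(-31,39 - -16 \right)}}{1087} = \frac{\frac{1}{-31} \left(-31 + \left(39 - -16\right)\right)}{1087} = - \frac{-31 + \left(39 + 16\right)}{31} \cdot \frac{1}{1087} = - \frac{-31 + 55}{31} \cdot \frac{1}{1087} = \left(- \frac{1}{31}\right) 24 \cdot \frac{1}{1087} = \left(- \frac{24}{31}\right) \frac{1}{1087} = - \frac{24}{33697}$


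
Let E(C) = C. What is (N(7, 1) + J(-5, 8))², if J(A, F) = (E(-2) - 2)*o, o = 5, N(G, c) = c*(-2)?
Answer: 484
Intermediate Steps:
N(G, c) = -2*c
J(A, F) = -20 (J(A, F) = (-2 - 2)*5 = -4*5 = -20)
(N(7, 1) + J(-5, 8))² = (-2*1 - 20)² = (-2 - 20)² = (-22)² = 484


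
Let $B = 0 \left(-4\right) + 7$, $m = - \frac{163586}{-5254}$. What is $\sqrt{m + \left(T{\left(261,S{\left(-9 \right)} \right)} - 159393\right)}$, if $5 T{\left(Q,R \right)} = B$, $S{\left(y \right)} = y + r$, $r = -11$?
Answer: $\frac{i \sqrt{27494178072635}}{13135} \approx 399.2 i$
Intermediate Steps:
$S{\left(y \right)} = -11 + y$ ($S{\left(y \right)} = y - 11 = -11 + y$)
$m = \frac{81793}{2627}$ ($m = \left(-163586\right) \left(- \frac{1}{5254}\right) = \frac{81793}{2627} \approx 31.136$)
$B = 7$ ($B = 0 + 7 = 7$)
$T{\left(Q,R \right)} = \frac{7}{5}$ ($T{\left(Q,R \right)} = \frac{1}{5} \cdot 7 = \frac{7}{5}$)
$\sqrt{m + \left(T{\left(261,S{\left(-9 \right)} \right)} - 159393\right)} = \sqrt{\frac{81793}{2627} + \left(\frac{7}{5} - 159393\right)} = \sqrt{\frac{81793}{2627} - \frac{796958}{5}} = \sqrt{- \frac{2093199701}{13135}} = \frac{i \sqrt{27494178072635}}{13135}$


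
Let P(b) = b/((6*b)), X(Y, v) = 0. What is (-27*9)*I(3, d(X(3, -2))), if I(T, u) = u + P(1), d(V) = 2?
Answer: -1053/2 ≈ -526.50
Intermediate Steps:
P(b) = ⅙ (P(b) = b*(1/(6*b)) = ⅙)
I(T, u) = ⅙ + u (I(T, u) = u + ⅙ = ⅙ + u)
(-27*9)*I(3, d(X(3, -2))) = (-27*9)*(⅙ + 2) = -243*13/6 = -1053/2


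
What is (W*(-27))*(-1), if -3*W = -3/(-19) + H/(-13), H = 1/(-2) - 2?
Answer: -1557/494 ≈ -3.1518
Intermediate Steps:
H = -5/2 (H = -½ - 2 = -5/2 ≈ -2.5000)
W = -173/1482 (W = -(-3/(-19) - 5/2/(-13))/3 = -(-3*(-1/19) - 5/2*(-1/13))/3 = -(3/19 + 5/26)/3 = -⅓*173/494 = -173/1482 ≈ -0.11673)
(W*(-27))*(-1) = -173/1482*(-27)*(-1) = (1557/494)*(-1) = -1557/494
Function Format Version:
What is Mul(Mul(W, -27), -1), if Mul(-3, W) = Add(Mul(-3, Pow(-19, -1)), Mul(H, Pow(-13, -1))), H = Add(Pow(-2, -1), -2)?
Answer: Rational(-1557, 494) ≈ -3.1518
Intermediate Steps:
H = Rational(-5, 2) (H = Add(Rational(-1, 2), -2) = Rational(-5, 2) ≈ -2.5000)
W = Rational(-173, 1482) (W = Mul(Rational(-1, 3), Add(Mul(-3, Pow(-19, -1)), Mul(Rational(-5, 2), Pow(-13, -1)))) = Mul(Rational(-1, 3), Add(Mul(-3, Rational(-1, 19)), Mul(Rational(-5, 2), Rational(-1, 13)))) = Mul(Rational(-1, 3), Add(Rational(3, 19), Rational(5, 26))) = Mul(Rational(-1, 3), Rational(173, 494)) = Rational(-173, 1482) ≈ -0.11673)
Mul(Mul(W, -27), -1) = Mul(Mul(Rational(-173, 1482), -27), -1) = Mul(Rational(1557, 494), -1) = Rational(-1557, 494)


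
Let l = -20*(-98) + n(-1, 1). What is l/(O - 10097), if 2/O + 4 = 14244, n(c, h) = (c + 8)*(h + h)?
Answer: -14054880/71890639 ≈ -0.19550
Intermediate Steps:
n(c, h) = 2*h*(8 + c) (n(c, h) = (8 + c)*(2*h) = 2*h*(8 + c))
O = 1/7120 (O = 2/(-4 + 14244) = 2/14240 = 2*(1/14240) = 1/7120 ≈ 0.00014045)
l = 1974 (l = -20*(-98) + 2*1*(8 - 1) = 1960 + 2*1*7 = 1960 + 14 = 1974)
l/(O - 10097) = 1974/(1/7120 - 10097) = 1974/(-71890639/7120) = 1974*(-7120/71890639) = -14054880/71890639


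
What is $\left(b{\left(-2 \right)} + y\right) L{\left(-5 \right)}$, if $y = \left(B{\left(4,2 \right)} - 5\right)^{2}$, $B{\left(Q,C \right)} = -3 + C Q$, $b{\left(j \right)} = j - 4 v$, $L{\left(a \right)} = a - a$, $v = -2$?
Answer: $0$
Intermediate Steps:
$L{\left(a \right)} = 0$
$b{\left(j \right)} = 8 + j$ ($b{\left(j \right)} = j - 4 \left(-2\right) = j - -8 = j + 8 = 8 + j$)
$y = 0$ ($y = \left(\left(-3 + 2 \cdot 4\right) - 5\right)^{2} = \left(\left(-3 + 8\right) - 5\right)^{2} = \left(5 - 5\right)^{2} = 0^{2} = 0$)
$\left(b{\left(-2 \right)} + y\right) L{\left(-5 \right)} = \left(\left(8 - 2\right) + 0\right) 0 = \left(6 + 0\right) 0 = 6 \cdot 0 = 0$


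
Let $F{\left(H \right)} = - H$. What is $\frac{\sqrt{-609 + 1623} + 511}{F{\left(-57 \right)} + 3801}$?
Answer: $\frac{511}{3858} + \frac{13 \sqrt{6}}{3858} \approx 0.14071$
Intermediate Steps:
$\frac{\sqrt{-609 + 1623} + 511}{F{\left(-57 \right)} + 3801} = \frac{\sqrt{-609 + 1623} + 511}{\left(-1\right) \left(-57\right) + 3801} = \frac{\sqrt{1014} + 511}{57 + 3801} = \frac{13 \sqrt{6} + 511}{3858} = \left(511 + 13 \sqrt{6}\right) \frac{1}{3858} = \frac{511}{3858} + \frac{13 \sqrt{6}}{3858}$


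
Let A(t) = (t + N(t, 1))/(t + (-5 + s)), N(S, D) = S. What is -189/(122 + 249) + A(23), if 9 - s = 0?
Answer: 1709/1431 ≈ 1.1943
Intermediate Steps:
s = 9 (s = 9 - 1*0 = 9 + 0 = 9)
A(t) = 2*t/(4 + t) (A(t) = (t + t)/(t + (-5 + 9)) = (2*t)/(t + 4) = (2*t)/(4 + t) = 2*t/(4 + t))
-189/(122 + 249) + A(23) = -189/(122 + 249) + 2*23/(4 + 23) = -189/371 + 2*23/27 = (1/371)*(-189) + 2*23*(1/27) = -27/53 + 46/27 = 1709/1431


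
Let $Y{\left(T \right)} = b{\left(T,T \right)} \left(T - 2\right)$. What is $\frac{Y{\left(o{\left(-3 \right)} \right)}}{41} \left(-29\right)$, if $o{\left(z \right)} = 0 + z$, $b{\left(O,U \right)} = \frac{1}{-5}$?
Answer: $- \frac{29}{41} \approx -0.70732$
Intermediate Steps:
$b{\left(O,U \right)} = - \frac{1}{5}$
$o{\left(z \right)} = z$
$Y{\left(T \right)} = \frac{2}{5} - \frac{T}{5}$ ($Y{\left(T \right)} = - \frac{T - 2}{5} = - \frac{-2 + T}{5} = \frac{2}{5} - \frac{T}{5}$)
$\frac{Y{\left(o{\left(-3 \right)} \right)}}{41} \left(-29\right) = \frac{\frac{2}{5} - - \frac{3}{5}}{41} \left(-29\right) = \frac{\frac{2}{5} + \frac{3}{5}}{41} \left(-29\right) = \frac{1}{41} \cdot 1 \left(-29\right) = \frac{1}{41} \left(-29\right) = - \frac{29}{41}$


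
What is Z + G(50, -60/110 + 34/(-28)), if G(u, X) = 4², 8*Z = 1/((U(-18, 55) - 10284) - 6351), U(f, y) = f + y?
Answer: 2124543/132784 ≈ 16.000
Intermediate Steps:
Z = -1/132784 (Z = 1/(8*(((-18 + 55) - 10284) - 6351)) = 1/(8*((37 - 10284) - 6351)) = 1/(8*(-10247 - 6351)) = (⅛)/(-16598) = (⅛)*(-1/16598) = -1/132784 ≈ -7.5310e-6)
G(u, X) = 16
Z + G(50, -60/110 + 34/(-28)) = -1/132784 + 16 = 2124543/132784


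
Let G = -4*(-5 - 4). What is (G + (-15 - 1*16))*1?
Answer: 5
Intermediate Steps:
G = 36 (G = -4*(-9) = 36)
(G + (-15 - 1*16))*1 = (36 + (-15 - 1*16))*1 = (36 + (-15 - 16))*1 = (36 - 31)*1 = 5*1 = 5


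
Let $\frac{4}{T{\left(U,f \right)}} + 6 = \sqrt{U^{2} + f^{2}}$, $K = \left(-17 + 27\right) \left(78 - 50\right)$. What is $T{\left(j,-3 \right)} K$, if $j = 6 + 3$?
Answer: $\frac{1120}{9} + \frac{560 \sqrt{10}}{9} \approx 321.21$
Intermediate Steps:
$j = 9$
$K = 280$ ($K = 10 \cdot 28 = 280$)
$T{\left(U,f \right)} = \frac{4}{-6 + \sqrt{U^{2} + f^{2}}}$
$T{\left(j,-3 \right)} K = \frac{4}{-6 + \sqrt{9^{2} + \left(-3\right)^{2}}} \cdot 280 = \frac{4}{-6 + \sqrt{81 + 9}} \cdot 280 = \frac{4}{-6 + \sqrt{90}} \cdot 280 = \frac{4}{-6 + 3 \sqrt{10}} \cdot 280 = \frac{1120}{-6 + 3 \sqrt{10}}$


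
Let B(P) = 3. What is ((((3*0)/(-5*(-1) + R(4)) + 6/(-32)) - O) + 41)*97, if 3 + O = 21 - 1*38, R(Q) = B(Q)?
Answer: 94381/16 ≈ 5898.8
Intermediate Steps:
R(Q) = 3
O = -20 (O = -3 + (21 - 1*38) = -3 + (21 - 38) = -3 - 17 = -20)
((((3*0)/(-5*(-1) + R(4)) + 6/(-32)) - O) + 41)*97 = ((((3*0)/(-5*(-1) + 3) + 6/(-32)) - 1*(-20)) + 41)*97 = (((0/(5 + 3) + 6*(-1/32)) + 20) + 41)*97 = (((0/8 - 3/16) + 20) + 41)*97 = (((0*(⅛) - 3/16) + 20) + 41)*97 = (((0 - 3/16) + 20) + 41)*97 = ((-3/16 + 20) + 41)*97 = (317/16 + 41)*97 = (973/16)*97 = 94381/16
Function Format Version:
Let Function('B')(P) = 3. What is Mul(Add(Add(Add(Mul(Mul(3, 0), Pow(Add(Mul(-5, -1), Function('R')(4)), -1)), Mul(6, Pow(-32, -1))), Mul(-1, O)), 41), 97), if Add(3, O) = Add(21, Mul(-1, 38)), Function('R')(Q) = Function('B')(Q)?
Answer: Rational(94381, 16) ≈ 5898.8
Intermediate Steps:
Function('R')(Q) = 3
O = -20 (O = Add(-3, Add(21, Mul(-1, 38))) = Add(-3, Add(21, -38)) = Add(-3, -17) = -20)
Mul(Add(Add(Add(Mul(Mul(3, 0), Pow(Add(Mul(-5, -1), Function('R')(4)), -1)), Mul(6, Pow(-32, -1))), Mul(-1, O)), 41), 97) = Mul(Add(Add(Add(Mul(Mul(3, 0), Pow(Add(Mul(-5, -1), 3), -1)), Mul(6, Pow(-32, -1))), Mul(-1, -20)), 41), 97) = Mul(Add(Add(Add(Mul(0, Pow(Add(5, 3), -1)), Mul(6, Rational(-1, 32))), 20), 41), 97) = Mul(Add(Add(Add(Mul(0, Pow(8, -1)), Rational(-3, 16)), 20), 41), 97) = Mul(Add(Add(Add(Mul(0, Rational(1, 8)), Rational(-3, 16)), 20), 41), 97) = Mul(Add(Add(Add(0, Rational(-3, 16)), 20), 41), 97) = Mul(Add(Add(Rational(-3, 16), 20), 41), 97) = Mul(Add(Rational(317, 16), 41), 97) = Mul(Rational(973, 16), 97) = Rational(94381, 16)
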